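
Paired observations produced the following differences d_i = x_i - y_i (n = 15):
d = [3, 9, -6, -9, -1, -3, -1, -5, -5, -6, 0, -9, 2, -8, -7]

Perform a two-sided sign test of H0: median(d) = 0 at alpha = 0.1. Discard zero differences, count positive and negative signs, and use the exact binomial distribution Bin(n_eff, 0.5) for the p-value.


Step 1: Discard zero differences. Original n = 15; n_eff = number of nonzero differences = 14.
Nonzero differences (with sign): +3, +9, -6, -9, -1, -3, -1, -5, -5, -6, -9, +2, -8, -7
Step 2: Count signs: positive = 3, negative = 11.
Step 3: Under H0: P(positive) = 0.5, so the number of positives S ~ Bin(14, 0.5).
Step 4: Two-sided exact p-value = sum of Bin(14,0.5) probabilities at or below the observed probability = 0.057373.
Step 5: alpha = 0.1. reject H0.

n_eff = 14, pos = 3, neg = 11, p = 0.057373, reject H0.


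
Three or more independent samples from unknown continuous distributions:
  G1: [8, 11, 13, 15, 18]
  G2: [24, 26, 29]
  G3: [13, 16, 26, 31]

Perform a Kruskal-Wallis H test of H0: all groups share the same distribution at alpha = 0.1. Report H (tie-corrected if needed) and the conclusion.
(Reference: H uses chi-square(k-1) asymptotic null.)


Step 1: Combine all N = 12 observations and assign midranks.
sorted (value, group, rank): (8,G1,1), (11,G1,2), (13,G1,3.5), (13,G3,3.5), (15,G1,5), (16,G3,6), (18,G1,7), (24,G2,8), (26,G2,9.5), (26,G3,9.5), (29,G2,11), (31,G3,12)
Step 2: Sum ranks within each group.
R_1 = 18.5 (n_1 = 5)
R_2 = 28.5 (n_2 = 3)
R_3 = 31 (n_3 = 4)
Step 3: H = 12/(N(N+1)) * sum(R_i^2/n_i) - 3(N+1)
     = 12/(12*13) * (18.5^2/5 + 28.5^2/3 + 31^2/4) - 3*13
     = 0.076923 * 579.45 - 39
     = 5.573077.
Step 4: Ties present; correction factor C = 1 - 12/(12^3 - 12) = 0.993007. Corrected H = 5.573077 / 0.993007 = 5.612324.
Step 5: Under H0, H ~ chi^2(2); p-value = 0.060437.
Step 6: alpha = 0.1. reject H0.

H = 5.6123, df = 2, p = 0.060437, reject H0.


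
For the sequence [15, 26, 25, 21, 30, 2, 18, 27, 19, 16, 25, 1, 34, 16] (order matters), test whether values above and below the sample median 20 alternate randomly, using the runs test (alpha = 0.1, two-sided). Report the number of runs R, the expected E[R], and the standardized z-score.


Step 1: Compute median = 20; label A = above, B = below.
Labels in order: BAAAABBABBABAB  (n_A = 7, n_B = 7)
Step 2: Count runs R = 9.
Step 3: Under H0 (random ordering), E[R] = 2*n_A*n_B/(n_A+n_B) + 1 = 2*7*7/14 + 1 = 8.0000.
        Var[R] = 2*n_A*n_B*(2*n_A*n_B - n_A - n_B) / ((n_A+n_B)^2 * (n_A+n_B-1)) = 8232/2548 = 3.2308.
        SD[R] = 1.7974.
Step 4: Continuity-corrected z = (R - 0.5 - E[R]) / SD[R] = (9 - 0.5 - 8.0000) / 1.7974 = 0.2782.
Step 5: Two-sided p-value via normal approximation = 2*(1 - Phi(|z|)) = 0.780879.
Step 6: alpha = 0.1. fail to reject H0.

R = 9, z = 0.2782, p = 0.780879, fail to reject H0.


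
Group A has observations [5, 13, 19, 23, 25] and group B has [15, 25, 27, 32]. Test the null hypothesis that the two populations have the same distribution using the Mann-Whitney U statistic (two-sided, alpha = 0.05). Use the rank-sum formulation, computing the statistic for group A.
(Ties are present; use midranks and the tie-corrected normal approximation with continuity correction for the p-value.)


Step 1: Combine and sort all 9 observations; assign midranks.
sorted (value, group): (5,X), (13,X), (15,Y), (19,X), (23,X), (25,X), (25,Y), (27,Y), (32,Y)
ranks: 5->1, 13->2, 15->3, 19->4, 23->5, 25->6.5, 25->6.5, 27->8, 32->9
Step 2: Rank sum for X: R1 = 1 + 2 + 4 + 5 + 6.5 = 18.5.
Step 3: U_X = R1 - n1(n1+1)/2 = 18.5 - 5*6/2 = 18.5 - 15 = 3.5.
       U_Y = n1*n2 - U_X = 20 - 3.5 = 16.5.
Step 4: Ties are present, so use the tie-corrected normal approximation (with continuity correction) for the p-value.
Step 5: p-value = 0.139983; compare to alpha = 0.05. fail to reject H0.

U_X = 3.5, p = 0.139983, fail to reject H0 at alpha = 0.05.


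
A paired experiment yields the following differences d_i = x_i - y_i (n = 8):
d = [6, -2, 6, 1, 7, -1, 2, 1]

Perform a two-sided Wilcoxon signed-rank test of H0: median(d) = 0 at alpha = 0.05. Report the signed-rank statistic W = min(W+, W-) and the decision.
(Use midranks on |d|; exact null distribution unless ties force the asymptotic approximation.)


Step 1: Drop any zero differences (none here) and take |d_i|.
|d| = [6, 2, 6, 1, 7, 1, 2, 1]
Step 2: Midrank |d_i| (ties get averaged ranks).
ranks: |6|->6.5, |2|->4.5, |6|->6.5, |1|->2, |7|->8, |1|->2, |2|->4.5, |1|->2
Step 3: Attach original signs; sum ranks with positive sign and with negative sign.
W+ = 6.5 + 6.5 + 2 + 8 + 4.5 + 2 = 29.5
W- = 4.5 + 2 = 6.5
(Check: W+ + W- = 36 should equal n(n+1)/2 = 36.)
Step 4: Test statistic W = min(W+, W-) = 6.5.
Step 5: Ties in |d|, so use the tie-corrected normal approximation.
        E[W] = n(n+1)/4 = 8*9/4 = 18.
        Tie groups: |d|=1 (t=3), |d|=2 (t=2), |d|=6 (t=2); sum(t^3 - t) = 36.
        Var[W] = n(n+1)(2n+1)/24 - sum(t^3-t)/48 = 1224/24 - 36/48 = 50.25.
        z = (W - E[W]) / sqrt(Var[W]) = (6.5 - 18) / 7.0887 = -1.6223.
        Two-sided p = 2*Phi(z) = 0.104740.
Step 6: alpha = 0.05. fail to reject H0.

W+ = 29.5, W- = 6.5, W = min = 6.5, p = 0.104740, fail to reject H0.


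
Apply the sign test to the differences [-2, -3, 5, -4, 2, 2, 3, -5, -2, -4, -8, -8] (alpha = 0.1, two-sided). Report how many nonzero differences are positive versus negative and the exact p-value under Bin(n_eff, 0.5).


Step 1: Discard zero differences. Original n = 12; n_eff = number of nonzero differences = 12.
Nonzero differences (with sign): -2, -3, +5, -4, +2, +2, +3, -5, -2, -4, -8, -8
Step 2: Count signs: positive = 4, negative = 8.
Step 3: Under H0: P(positive) = 0.5, so the number of positives S ~ Bin(12, 0.5).
Step 4: Two-sided exact p-value = sum of Bin(12,0.5) probabilities at or below the observed probability = 0.387695.
Step 5: alpha = 0.1. fail to reject H0.

n_eff = 12, pos = 4, neg = 8, p = 0.387695, fail to reject H0.


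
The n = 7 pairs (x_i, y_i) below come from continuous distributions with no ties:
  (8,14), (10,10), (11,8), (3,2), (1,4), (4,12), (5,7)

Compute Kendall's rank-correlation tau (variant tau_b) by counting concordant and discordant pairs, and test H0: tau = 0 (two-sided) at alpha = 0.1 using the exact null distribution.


Step 1: Enumerate the 21 unordered pairs (i,j) with i<j and classify each by sign(x_j-x_i) * sign(y_j-y_i).
  (1,2):dx=+2,dy=-4->D; (1,3):dx=+3,dy=-6->D; (1,4):dx=-5,dy=-12->C; (1,5):dx=-7,dy=-10->C
  (1,6):dx=-4,dy=-2->C; (1,7):dx=-3,dy=-7->C; (2,3):dx=+1,dy=-2->D; (2,4):dx=-7,dy=-8->C
  (2,5):dx=-9,dy=-6->C; (2,6):dx=-6,dy=+2->D; (2,7):dx=-5,dy=-3->C; (3,4):dx=-8,dy=-6->C
  (3,5):dx=-10,dy=-4->C; (3,6):dx=-7,dy=+4->D; (3,7):dx=-6,dy=-1->C; (4,5):dx=-2,dy=+2->D
  (4,6):dx=+1,dy=+10->C; (4,7):dx=+2,dy=+5->C; (5,6):dx=+3,dy=+8->C; (5,7):dx=+4,dy=+3->C
  (6,7):dx=+1,dy=-5->D
Step 2: C = 14, D = 7, total pairs = 21.
Step 3: tau = (C - D)/(n(n-1)/2) = (14 - 7)/21 = 0.333333.
Step 4: Exact two-sided p-value (enumerate n! = 5040 permutations of y under H0): p = 0.381349.
Step 5: alpha = 0.1. fail to reject H0.

tau_b = 0.3333 (C=14, D=7), p = 0.381349, fail to reject H0.


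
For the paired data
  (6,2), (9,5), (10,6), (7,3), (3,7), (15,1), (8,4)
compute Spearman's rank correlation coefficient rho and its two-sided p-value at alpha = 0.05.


Step 1: Rank x and y separately (midranks; no ties here).
rank(x): 6->2, 9->5, 10->6, 7->3, 3->1, 15->7, 8->4
rank(y): 2->2, 5->5, 6->6, 3->3, 7->7, 1->1, 4->4
Step 2: d_i = R_x(i) - R_y(i); compute d_i^2.
  (2-2)^2=0, (5-5)^2=0, (6-6)^2=0, (3-3)^2=0, (1-7)^2=36, (7-1)^2=36, (4-4)^2=0
sum(d^2) = 72.
Step 3: rho = 1 - 6*72 / (7*(7^2 - 1)) = 1 - 432/336 = -0.285714.
Step 4: Under H0, t = rho * sqrt((n-2)/(1-rho^2)) = -0.6667 ~ t(5).
Step 5: Two-sided p-value from the t-distribution with 5 df = 0.534509.
Step 6: alpha = 0.05. fail to reject H0.

rho = -0.2857, p = 0.534509, fail to reject H0 at alpha = 0.05.


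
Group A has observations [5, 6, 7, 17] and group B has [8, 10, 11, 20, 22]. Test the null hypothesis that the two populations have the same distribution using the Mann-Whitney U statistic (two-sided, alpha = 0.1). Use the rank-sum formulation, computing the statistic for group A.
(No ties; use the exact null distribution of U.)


Step 1: Combine and sort all 9 observations; assign midranks.
sorted (value, group): (5,X), (6,X), (7,X), (8,Y), (10,Y), (11,Y), (17,X), (20,Y), (22,Y)
ranks: 5->1, 6->2, 7->3, 8->4, 10->5, 11->6, 17->7, 20->8, 22->9
Step 2: Rank sum for X: R1 = 1 + 2 + 3 + 7 = 13.
Step 3: U_X = R1 - n1(n1+1)/2 = 13 - 4*5/2 = 13 - 10 = 3.
       U_Y = n1*n2 - U_X = 20 - 3 = 17.
Step 4: No ties, so the exact null distribution of U (based on enumerating the C(9,4) = 126 equally likely rank assignments) gives the two-sided p-value.
Step 5: p-value = 0.111111; compare to alpha = 0.1. fail to reject H0.

U_X = 3, p = 0.111111, fail to reject H0 at alpha = 0.1.


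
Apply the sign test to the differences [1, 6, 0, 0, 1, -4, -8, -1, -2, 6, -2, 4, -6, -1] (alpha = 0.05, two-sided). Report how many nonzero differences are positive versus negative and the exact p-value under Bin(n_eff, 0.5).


Step 1: Discard zero differences. Original n = 14; n_eff = number of nonzero differences = 12.
Nonzero differences (with sign): +1, +6, +1, -4, -8, -1, -2, +6, -2, +4, -6, -1
Step 2: Count signs: positive = 5, negative = 7.
Step 3: Under H0: P(positive) = 0.5, so the number of positives S ~ Bin(12, 0.5).
Step 4: Two-sided exact p-value = sum of Bin(12,0.5) probabilities at or below the observed probability = 0.774414.
Step 5: alpha = 0.05. fail to reject H0.

n_eff = 12, pos = 5, neg = 7, p = 0.774414, fail to reject H0.


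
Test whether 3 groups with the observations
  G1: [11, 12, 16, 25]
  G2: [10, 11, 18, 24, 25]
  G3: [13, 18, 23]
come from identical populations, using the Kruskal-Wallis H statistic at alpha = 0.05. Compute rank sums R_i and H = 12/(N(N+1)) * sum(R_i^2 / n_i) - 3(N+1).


Step 1: Combine all N = 12 observations and assign midranks.
sorted (value, group, rank): (10,G2,1), (11,G1,2.5), (11,G2,2.5), (12,G1,4), (13,G3,5), (16,G1,6), (18,G2,7.5), (18,G3,7.5), (23,G3,9), (24,G2,10), (25,G1,11.5), (25,G2,11.5)
Step 2: Sum ranks within each group.
R_1 = 24 (n_1 = 4)
R_2 = 32.5 (n_2 = 5)
R_3 = 21.5 (n_3 = 3)
Step 3: H = 12/(N(N+1)) * sum(R_i^2/n_i) - 3(N+1)
     = 12/(12*13) * (24^2/4 + 32.5^2/5 + 21.5^2/3) - 3*13
     = 0.076923 * 509.333 - 39
     = 0.179487.
Step 4: Ties present; correction factor C = 1 - 18/(12^3 - 12) = 0.989510. Corrected H = 0.179487 / 0.989510 = 0.181390.
Step 5: Under H0, H ~ chi^2(2); p-value = 0.913296.
Step 6: alpha = 0.05. fail to reject H0.

H = 0.1814, df = 2, p = 0.913296, fail to reject H0.


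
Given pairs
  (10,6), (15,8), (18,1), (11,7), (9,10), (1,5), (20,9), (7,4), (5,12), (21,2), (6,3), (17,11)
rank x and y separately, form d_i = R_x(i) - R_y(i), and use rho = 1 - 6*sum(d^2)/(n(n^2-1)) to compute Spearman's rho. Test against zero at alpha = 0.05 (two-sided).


Step 1: Rank x and y separately (midranks; no ties here).
rank(x): 10->6, 15->8, 18->10, 11->7, 9->5, 1->1, 20->11, 7->4, 5->2, 21->12, 6->3, 17->9
rank(y): 6->6, 8->8, 1->1, 7->7, 10->10, 5->5, 9->9, 4->4, 12->12, 2->2, 3->3, 11->11
Step 2: d_i = R_x(i) - R_y(i); compute d_i^2.
  (6-6)^2=0, (8-8)^2=0, (10-1)^2=81, (7-7)^2=0, (5-10)^2=25, (1-5)^2=16, (11-9)^2=4, (4-4)^2=0, (2-12)^2=100, (12-2)^2=100, (3-3)^2=0, (9-11)^2=4
sum(d^2) = 330.
Step 3: rho = 1 - 6*330 / (12*(12^2 - 1)) = 1 - 1980/1716 = -0.153846.
Step 4: Under H0, t = rho * sqrt((n-2)/(1-rho^2)) = -0.4924 ~ t(10).
Step 5: Two-sided p-value from the t-distribution with 10 df = 0.633091.
Step 6: alpha = 0.05. fail to reject H0.

rho = -0.1538, p = 0.633091, fail to reject H0 at alpha = 0.05.


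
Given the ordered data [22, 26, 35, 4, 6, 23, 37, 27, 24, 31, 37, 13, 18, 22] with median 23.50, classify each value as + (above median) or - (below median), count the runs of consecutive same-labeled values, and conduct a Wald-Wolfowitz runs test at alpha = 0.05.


Step 1: Compute median = 23.50; label A = above, B = below.
Labels in order: BAABBBAAAAABBB  (n_A = 7, n_B = 7)
Step 2: Count runs R = 5.
Step 3: Under H0 (random ordering), E[R] = 2*n_A*n_B/(n_A+n_B) + 1 = 2*7*7/14 + 1 = 8.0000.
        Var[R] = 2*n_A*n_B*(2*n_A*n_B - n_A - n_B) / ((n_A+n_B)^2 * (n_A+n_B-1)) = 8232/2548 = 3.2308.
        SD[R] = 1.7974.
Step 4: Continuity-corrected z = (R + 0.5 - E[R]) / SD[R] = (5 + 0.5 - 8.0000) / 1.7974 = -1.3909.
Step 5: Two-sided p-value via normal approximation = 2*(1 - Phi(|z|)) = 0.164264.
Step 6: alpha = 0.05. fail to reject H0.

R = 5, z = -1.3909, p = 0.164264, fail to reject H0.


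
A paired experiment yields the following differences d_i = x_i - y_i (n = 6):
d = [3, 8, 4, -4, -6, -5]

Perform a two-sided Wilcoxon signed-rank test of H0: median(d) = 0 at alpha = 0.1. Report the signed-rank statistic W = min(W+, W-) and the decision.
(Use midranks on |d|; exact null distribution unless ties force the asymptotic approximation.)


Step 1: Drop any zero differences (none here) and take |d_i|.
|d| = [3, 8, 4, 4, 6, 5]
Step 2: Midrank |d_i| (ties get averaged ranks).
ranks: |3|->1, |8|->6, |4|->2.5, |4|->2.5, |6|->5, |5|->4
Step 3: Attach original signs; sum ranks with positive sign and with negative sign.
W+ = 1 + 6 + 2.5 = 9.5
W- = 2.5 + 5 + 4 = 11.5
(Check: W+ + W- = 21 should equal n(n+1)/2 = 21.)
Step 4: Test statistic W = min(W+, W-) = 9.5.
Step 5: Ties in |d|, so use the tie-corrected normal approximation.
        E[W] = n(n+1)/4 = 6*7/4 = 10.5.
        Tie groups: |d|=4 (t=2); sum(t^3 - t) = 6.
        Var[W] = n(n+1)(2n+1)/24 - sum(t^3-t)/48 = 546/24 - 6/48 = 22.625.
        z = (W - E[W]) / sqrt(Var[W]) = (9.5 - 10.5) / 4.7566 = -0.2102.
        Two-sided p = 2*Phi(z) = 0.833484.
Step 6: alpha = 0.1. fail to reject H0.

W+ = 9.5, W- = 11.5, W = min = 9.5, p = 0.833484, fail to reject H0.


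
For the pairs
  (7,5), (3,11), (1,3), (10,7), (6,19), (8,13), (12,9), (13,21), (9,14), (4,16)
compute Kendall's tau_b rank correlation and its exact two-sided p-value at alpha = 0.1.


Step 1: Enumerate the 45 unordered pairs (i,j) with i<j and classify each by sign(x_j-x_i) * sign(y_j-y_i).
  (1,2):dx=-4,dy=+6->D; (1,3):dx=-6,dy=-2->C; (1,4):dx=+3,dy=+2->C; (1,5):dx=-1,dy=+14->D
  (1,6):dx=+1,dy=+8->C; (1,7):dx=+5,dy=+4->C; (1,8):dx=+6,dy=+16->C; (1,9):dx=+2,dy=+9->C
  (1,10):dx=-3,dy=+11->D; (2,3):dx=-2,dy=-8->C; (2,4):dx=+7,dy=-4->D; (2,5):dx=+3,dy=+8->C
  (2,6):dx=+5,dy=+2->C; (2,7):dx=+9,dy=-2->D; (2,8):dx=+10,dy=+10->C; (2,9):dx=+6,dy=+3->C
  (2,10):dx=+1,dy=+5->C; (3,4):dx=+9,dy=+4->C; (3,5):dx=+5,dy=+16->C; (3,6):dx=+7,dy=+10->C
  (3,7):dx=+11,dy=+6->C; (3,8):dx=+12,dy=+18->C; (3,9):dx=+8,dy=+11->C; (3,10):dx=+3,dy=+13->C
  (4,5):dx=-4,dy=+12->D; (4,6):dx=-2,dy=+6->D; (4,7):dx=+2,dy=+2->C; (4,8):dx=+3,dy=+14->C
  (4,9):dx=-1,dy=+7->D; (4,10):dx=-6,dy=+9->D; (5,6):dx=+2,dy=-6->D; (5,7):dx=+6,dy=-10->D
  (5,8):dx=+7,dy=+2->C; (5,9):dx=+3,dy=-5->D; (5,10):dx=-2,dy=-3->C; (6,7):dx=+4,dy=-4->D
  (6,8):dx=+5,dy=+8->C; (6,9):dx=+1,dy=+1->C; (6,10):dx=-4,dy=+3->D; (7,8):dx=+1,dy=+12->C
  (7,9):dx=-3,dy=+5->D; (7,10):dx=-8,dy=+7->D; (8,9):dx=-4,dy=-7->C; (8,10):dx=-9,dy=-5->C
  (9,10):dx=-5,dy=+2->D
Step 2: C = 28, D = 17, total pairs = 45.
Step 3: tau = (C - D)/(n(n-1)/2) = (28 - 17)/45 = 0.244444.
Step 4: Exact two-sided p-value (enumerate n! = 3628800 permutations of y under H0): p = 0.380720.
Step 5: alpha = 0.1. fail to reject H0.

tau_b = 0.2444 (C=28, D=17), p = 0.380720, fail to reject H0.


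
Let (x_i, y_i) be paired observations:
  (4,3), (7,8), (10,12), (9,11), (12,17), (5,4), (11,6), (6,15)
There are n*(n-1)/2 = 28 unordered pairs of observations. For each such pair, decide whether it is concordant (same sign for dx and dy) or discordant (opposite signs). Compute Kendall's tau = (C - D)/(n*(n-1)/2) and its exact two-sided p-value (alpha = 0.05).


Step 1: Enumerate the 28 unordered pairs (i,j) with i<j and classify each by sign(x_j-x_i) * sign(y_j-y_i).
  (1,2):dx=+3,dy=+5->C; (1,3):dx=+6,dy=+9->C; (1,4):dx=+5,dy=+8->C; (1,5):dx=+8,dy=+14->C
  (1,6):dx=+1,dy=+1->C; (1,7):dx=+7,dy=+3->C; (1,8):dx=+2,dy=+12->C; (2,3):dx=+3,dy=+4->C
  (2,4):dx=+2,dy=+3->C; (2,5):dx=+5,dy=+9->C; (2,6):dx=-2,dy=-4->C; (2,7):dx=+4,dy=-2->D
  (2,8):dx=-1,dy=+7->D; (3,4):dx=-1,dy=-1->C; (3,5):dx=+2,dy=+5->C; (3,6):dx=-5,dy=-8->C
  (3,7):dx=+1,dy=-6->D; (3,8):dx=-4,dy=+3->D; (4,5):dx=+3,dy=+6->C; (4,6):dx=-4,dy=-7->C
  (4,7):dx=+2,dy=-5->D; (4,8):dx=-3,dy=+4->D; (5,6):dx=-7,dy=-13->C; (5,7):dx=-1,dy=-11->C
  (5,8):dx=-6,dy=-2->C; (6,7):dx=+6,dy=+2->C; (6,8):dx=+1,dy=+11->C; (7,8):dx=-5,dy=+9->D
Step 2: C = 21, D = 7, total pairs = 28.
Step 3: tau = (C - D)/(n(n-1)/2) = (21 - 7)/28 = 0.500000.
Step 4: Exact two-sided p-value (enumerate n! = 40320 permutations of y under H0): p = 0.108681.
Step 5: alpha = 0.05. fail to reject H0.

tau_b = 0.5000 (C=21, D=7), p = 0.108681, fail to reject H0.


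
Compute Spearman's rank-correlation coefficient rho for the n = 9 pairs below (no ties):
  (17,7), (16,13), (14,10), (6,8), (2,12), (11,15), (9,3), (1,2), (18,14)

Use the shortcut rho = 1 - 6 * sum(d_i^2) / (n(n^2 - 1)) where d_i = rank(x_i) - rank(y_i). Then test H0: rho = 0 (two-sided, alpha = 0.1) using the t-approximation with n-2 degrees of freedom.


Step 1: Rank x and y separately (midranks; no ties here).
rank(x): 17->8, 16->7, 14->6, 6->3, 2->2, 11->5, 9->4, 1->1, 18->9
rank(y): 7->3, 13->7, 10->5, 8->4, 12->6, 15->9, 3->2, 2->1, 14->8
Step 2: d_i = R_x(i) - R_y(i); compute d_i^2.
  (8-3)^2=25, (7-7)^2=0, (6-5)^2=1, (3-4)^2=1, (2-6)^2=16, (5-9)^2=16, (4-2)^2=4, (1-1)^2=0, (9-8)^2=1
sum(d^2) = 64.
Step 3: rho = 1 - 6*64 / (9*(9^2 - 1)) = 1 - 384/720 = 0.466667.
Step 4: Under H0, t = rho * sqrt((n-2)/(1-rho^2)) = 1.3960 ~ t(7).
Step 5: Two-sided p-value from the t-distribution with 7 df = 0.205386.
Step 6: alpha = 0.1. fail to reject H0.

rho = 0.4667, p = 0.205386, fail to reject H0 at alpha = 0.1.


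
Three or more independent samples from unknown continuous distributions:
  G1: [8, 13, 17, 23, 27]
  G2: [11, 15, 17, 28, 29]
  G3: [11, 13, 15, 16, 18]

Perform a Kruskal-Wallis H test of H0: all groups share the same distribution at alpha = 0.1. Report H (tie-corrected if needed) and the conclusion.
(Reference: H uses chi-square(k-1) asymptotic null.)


Step 1: Combine all N = 15 observations and assign midranks.
sorted (value, group, rank): (8,G1,1), (11,G2,2.5), (11,G3,2.5), (13,G1,4.5), (13,G3,4.5), (15,G2,6.5), (15,G3,6.5), (16,G3,8), (17,G1,9.5), (17,G2,9.5), (18,G3,11), (23,G1,12), (27,G1,13), (28,G2,14), (29,G2,15)
Step 2: Sum ranks within each group.
R_1 = 40 (n_1 = 5)
R_2 = 47.5 (n_2 = 5)
R_3 = 32.5 (n_3 = 5)
Step 3: H = 12/(N(N+1)) * sum(R_i^2/n_i) - 3(N+1)
     = 12/(15*16) * (40^2/5 + 47.5^2/5 + 32.5^2/5) - 3*16
     = 0.050000 * 982.5 - 48
     = 1.125000.
Step 4: Ties present; correction factor C = 1 - 24/(15^3 - 15) = 0.992857. Corrected H = 1.125000 / 0.992857 = 1.133094.
Step 5: Under H0, H ~ chi^2(2); p-value = 0.567482.
Step 6: alpha = 0.1. fail to reject H0.

H = 1.1331, df = 2, p = 0.567482, fail to reject H0.


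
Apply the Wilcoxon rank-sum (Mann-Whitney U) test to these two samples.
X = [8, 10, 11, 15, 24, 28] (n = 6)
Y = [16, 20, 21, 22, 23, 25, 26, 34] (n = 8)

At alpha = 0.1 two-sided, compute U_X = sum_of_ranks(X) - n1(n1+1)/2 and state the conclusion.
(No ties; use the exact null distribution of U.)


Step 1: Combine and sort all 14 observations; assign midranks.
sorted (value, group): (8,X), (10,X), (11,X), (15,X), (16,Y), (20,Y), (21,Y), (22,Y), (23,Y), (24,X), (25,Y), (26,Y), (28,X), (34,Y)
ranks: 8->1, 10->2, 11->3, 15->4, 16->5, 20->6, 21->7, 22->8, 23->9, 24->10, 25->11, 26->12, 28->13, 34->14
Step 2: Rank sum for X: R1 = 1 + 2 + 3 + 4 + 10 + 13 = 33.
Step 3: U_X = R1 - n1(n1+1)/2 = 33 - 6*7/2 = 33 - 21 = 12.
       U_Y = n1*n2 - U_X = 48 - 12 = 36.
Step 4: No ties, so the exact null distribution of U (based on enumerating the C(14,6) = 3003 equally likely rank assignments) gives the two-sided p-value.
Step 5: p-value = 0.141858; compare to alpha = 0.1. fail to reject H0.

U_X = 12, p = 0.141858, fail to reject H0 at alpha = 0.1.


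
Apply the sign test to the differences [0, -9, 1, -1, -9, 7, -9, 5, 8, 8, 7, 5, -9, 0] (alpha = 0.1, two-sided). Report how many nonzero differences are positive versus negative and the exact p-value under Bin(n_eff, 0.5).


Step 1: Discard zero differences. Original n = 14; n_eff = number of nonzero differences = 12.
Nonzero differences (with sign): -9, +1, -1, -9, +7, -9, +5, +8, +8, +7, +5, -9
Step 2: Count signs: positive = 7, negative = 5.
Step 3: Under H0: P(positive) = 0.5, so the number of positives S ~ Bin(12, 0.5).
Step 4: Two-sided exact p-value = sum of Bin(12,0.5) probabilities at or below the observed probability = 0.774414.
Step 5: alpha = 0.1. fail to reject H0.

n_eff = 12, pos = 7, neg = 5, p = 0.774414, fail to reject H0.


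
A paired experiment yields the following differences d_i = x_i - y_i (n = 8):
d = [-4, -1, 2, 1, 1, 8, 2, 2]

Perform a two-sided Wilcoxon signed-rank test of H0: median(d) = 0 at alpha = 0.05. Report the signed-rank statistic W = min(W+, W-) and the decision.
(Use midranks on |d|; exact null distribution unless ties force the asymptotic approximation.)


Step 1: Drop any zero differences (none here) and take |d_i|.
|d| = [4, 1, 2, 1, 1, 8, 2, 2]
Step 2: Midrank |d_i| (ties get averaged ranks).
ranks: |4|->7, |1|->2, |2|->5, |1|->2, |1|->2, |8|->8, |2|->5, |2|->5
Step 3: Attach original signs; sum ranks with positive sign and with negative sign.
W+ = 5 + 2 + 2 + 8 + 5 + 5 = 27
W- = 7 + 2 = 9
(Check: W+ + W- = 36 should equal n(n+1)/2 = 36.)
Step 4: Test statistic W = min(W+, W-) = 9.
Step 5: Ties in |d|, so use the tie-corrected normal approximation.
        E[W] = n(n+1)/4 = 8*9/4 = 18.
        Tie groups: |d|=1 (t=3), |d|=2 (t=3); sum(t^3 - t) = 48.
        Var[W] = n(n+1)(2n+1)/24 - sum(t^3-t)/48 = 1224/24 - 48/48 = 50.
        z = (W - E[W]) / sqrt(Var[W]) = (9 - 18) / 7.0711 = -1.2728.
        Two-sided p = 2*Phi(z) = 0.203092.
Step 6: alpha = 0.05. fail to reject H0.

W+ = 27, W- = 9, W = min = 9, p = 0.203092, fail to reject H0.


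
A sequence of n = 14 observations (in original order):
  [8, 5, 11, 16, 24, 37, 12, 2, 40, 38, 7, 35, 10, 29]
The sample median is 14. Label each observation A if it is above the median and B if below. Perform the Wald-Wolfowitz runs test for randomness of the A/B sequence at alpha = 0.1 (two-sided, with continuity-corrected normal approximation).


Step 1: Compute median = 14; label A = above, B = below.
Labels in order: BBBAAABBAABABA  (n_A = 7, n_B = 7)
Step 2: Count runs R = 8.
Step 3: Under H0 (random ordering), E[R] = 2*n_A*n_B/(n_A+n_B) + 1 = 2*7*7/14 + 1 = 8.0000.
        Var[R] = 2*n_A*n_B*(2*n_A*n_B - n_A - n_B) / ((n_A+n_B)^2 * (n_A+n_B-1)) = 8232/2548 = 3.2308.
        SD[R] = 1.7974.
Step 4: R = E[R], so z = 0 with no continuity correction.
Step 5: Two-sided p-value via normal approximation = 2*(1 - Phi(|z|)) = 1.000000.
Step 6: alpha = 0.1. fail to reject H0.

R = 8, z = 0.0000, p = 1.000000, fail to reject H0.


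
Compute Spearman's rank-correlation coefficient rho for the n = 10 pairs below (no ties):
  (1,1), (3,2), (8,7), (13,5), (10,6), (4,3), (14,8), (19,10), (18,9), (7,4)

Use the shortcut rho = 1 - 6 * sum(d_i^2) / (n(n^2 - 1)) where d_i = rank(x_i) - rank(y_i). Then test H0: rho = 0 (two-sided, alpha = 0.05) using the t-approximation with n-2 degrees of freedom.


Step 1: Rank x and y separately (midranks; no ties here).
rank(x): 1->1, 3->2, 8->5, 13->7, 10->6, 4->3, 14->8, 19->10, 18->9, 7->4
rank(y): 1->1, 2->2, 7->7, 5->5, 6->6, 3->3, 8->8, 10->10, 9->9, 4->4
Step 2: d_i = R_x(i) - R_y(i); compute d_i^2.
  (1-1)^2=0, (2-2)^2=0, (5-7)^2=4, (7-5)^2=4, (6-6)^2=0, (3-3)^2=0, (8-8)^2=0, (10-10)^2=0, (9-9)^2=0, (4-4)^2=0
sum(d^2) = 8.
Step 3: rho = 1 - 6*8 / (10*(10^2 - 1)) = 1 - 48/990 = 0.951515.
Step 4: Under H0, t = rho * sqrt((n-2)/(1-rho^2)) = 8.7493 ~ t(8).
Step 5: Two-sided p-value from the t-distribution with 8 df = 0.000023.
Step 6: alpha = 0.05. reject H0.

rho = 0.9515, p = 0.000023, reject H0 at alpha = 0.05.


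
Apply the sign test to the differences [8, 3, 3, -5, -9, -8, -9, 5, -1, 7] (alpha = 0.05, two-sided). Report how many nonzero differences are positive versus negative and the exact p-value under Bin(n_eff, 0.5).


Step 1: Discard zero differences. Original n = 10; n_eff = number of nonzero differences = 10.
Nonzero differences (with sign): +8, +3, +3, -5, -9, -8, -9, +5, -1, +7
Step 2: Count signs: positive = 5, negative = 5.
Step 3: Under H0: P(positive) = 0.5, so the number of positives S ~ Bin(10, 0.5).
Step 4: Two-sided exact p-value = sum of Bin(10,0.5) probabilities at or below the observed probability = 1.000000.
Step 5: alpha = 0.05. fail to reject H0.

n_eff = 10, pos = 5, neg = 5, p = 1.000000, fail to reject H0.


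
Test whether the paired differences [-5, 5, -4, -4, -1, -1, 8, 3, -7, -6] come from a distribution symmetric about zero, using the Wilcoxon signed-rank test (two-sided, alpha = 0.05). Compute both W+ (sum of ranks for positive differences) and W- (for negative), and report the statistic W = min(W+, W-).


Step 1: Drop any zero differences (none here) and take |d_i|.
|d| = [5, 5, 4, 4, 1, 1, 8, 3, 7, 6]
Step 2: Midrank |d_i| (ties get averaged ranks).
ranks: |5|->6.5, |5|->6.5, |4|->4.5, |4|->4.5, |1|->1.5, |1|->1.5, |8|->10, |3|->3, |7|->9, |6|->8
Step 3: Attach original signs; sum ranks with positive sign and with negative sign.
W+ = 6.5 + 10 + 3 = 19.5
W- = 6.5 + 4.5 + 4.5 + 1.5 + 1.5 + 9 + 8 = 35.5
(Check: W+ + W- = 55 should equal n(n+1)/2 = 55.)
Step 4: Test statistic W = min(W+, W-) = 19.5.
Step 5: Ties in |d|, so use the tie-corrected normal approximation.
        E[W] = n(n+1)/4 = 10*11/4 = 27.5.
        Tie groups: |d|=1 (t=2), |d|=4 (t=2), |d|=5 (t=2); sum(t^3 - t) = 18.
        Var[W] = n(n+1)(2n+1)/24 - sum(t^3-t)/48 = 2310/24 - 18/48 = 95.875.
        z = (W - E[W]) / sqrt(Var[W]) = (19.5 - 27.5) / 9.7916 = -0.8170.
        Two-sided p = 2*Phi(z) = 0.413912.
Step 6: alpha = 0.05. fail to reject H0.

W+ = 19.5, W- = 35.5, W = min = 19.5, p = 0.413912, fail to reject H0.


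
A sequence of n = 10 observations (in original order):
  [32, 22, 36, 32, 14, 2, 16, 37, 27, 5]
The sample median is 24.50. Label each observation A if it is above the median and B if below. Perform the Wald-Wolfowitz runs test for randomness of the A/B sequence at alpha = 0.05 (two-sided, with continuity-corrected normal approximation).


Step 1: Compute median = 24.50; label A = above, B = below.
Labels in order: ABAABBBAAB  (n_A = 5, n_B = 5)
Step 2: Count runs R = 6.
Step 3: Under H0 (random ordering), E[R] = 2*n_A*n_B/(n_A+n_B) + 1 = 2*5*5/10 + 1 = 6.0000.
        Var[R] = 2*n_A*n_B*(2*n_A*n_B - n_A - n_B) / ((n_A+n_B)^2 * (n_A+n_B-1)) = 2000/900 = 2.2222.
        SD[R] = 1.4907.
Step 4: R = E[R], so z = 0 with no continuity correction.
Step 5: Two-sided p-value via normal approximation = 2*(1 - Phi(|z|)) = 1.000000.
Step 6: alpha = 0.05. fail to reject H0.

R = 6, z = 0.0000, p = 1.000000, fail to reject H0.


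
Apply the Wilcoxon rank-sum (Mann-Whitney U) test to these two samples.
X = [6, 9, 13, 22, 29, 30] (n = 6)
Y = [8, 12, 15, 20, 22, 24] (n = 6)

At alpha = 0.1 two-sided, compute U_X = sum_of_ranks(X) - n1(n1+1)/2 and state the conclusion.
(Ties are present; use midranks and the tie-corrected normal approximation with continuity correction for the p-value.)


Step 1: Combine and sort all 12 observations; assign midranks.
sorted (value, group): (6,X), (8,Y), (9,X), (12,Y), (13,X), (15,Y), (20,Y), (22,X), (22,Y), (24,Y), (29,X), (30,X)
ranks: 6->1, 8->2, 9->3, 12->4, 13->5, 15->6, 20->7, 22->8.5, 22->8.5, 24->10, 29->11, 30->12
Step 2: Rank sum for X: R1 = 1 + 3 + 5 + 8.5 + 11 + 12 = 40.5.
Step 3: U_X = R1 - n1(n1+1)/2 = 40.5 - 6*7/2 = 40.5 - 21 = 19.5.
       U_Y = n1*n2 - U_X = 36 - 19.5 = 16.5.
Step 4: Ties are present, so use the tie-corrected normal approximation (with continuity correction) for the p-value.
Step 5: p-value = 0.872559; compare to alpha = 0.1. fail to reject H0.

U_X = 19.5, p = 0.872559, fail to reject H0 at alpha = 0.1.


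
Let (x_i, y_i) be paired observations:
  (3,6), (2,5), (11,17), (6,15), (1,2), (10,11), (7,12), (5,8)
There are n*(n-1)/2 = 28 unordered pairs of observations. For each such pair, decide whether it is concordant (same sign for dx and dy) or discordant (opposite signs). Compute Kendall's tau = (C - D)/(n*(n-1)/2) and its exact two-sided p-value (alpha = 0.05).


Step 1: Enumerate the 28 unordered pairs (i,j) with i<j and classify each by sign(x_j-x_i) * sign(y_j-y_i).
  (1,2):dx=-1,dy=-1->C; (1,3):dx=+8,dy=+11->C; (1,4):dx=+3,dy=+9->C; (1,5):dx=-2,dy=-4->C
  (1,6):dx=+7,dy=+5->C; (1,7):dx=+4,dy=+6->C; (1,8):dx=+2,dy=+2->C; (2,3):dx=+9,dy=+12->C
  (2,4):dx=+4,dy=+10->C; (2,5):dx=-1,dy=-3->C; (2,6):dx=+8,dy=+6->C; (2,7):dx=+5,dy=+7->C
  (2,8):dx=+3,dy=+3->C; (3,4):dx=-5,dy=-2->C; (3,5):dx=-10,dy=-15->C; (3,6):dx=-1,dy=-6->C
  (3,7):dx=-4,dy=-5->C; (3,8):dx=-6,dy=-9->C; (4,5):dx=-5,dy=-13->C; (4,6):dx=+4,dy=-4->D
  (4,7):dx=+1,dy=-3->D; (4,8):dx=-1,dy=-7->C; (5,6):dx=+9,dy=+9->C; (5,7):dx=+6,dy=+10->C
  (5,8):dx=+4,dy=+6->C; (6,7):dx=-3,dy=+1->D; (6,8):dx=-5,dy=-3->C; (7,8):dx=-2,dy=-4->C
Step 2: C = 25, D = 3, total pairs = 28.
Step 3: tau = (C - D)/(n(n-1)/2) = (25 - 3)/28 = 0.785714.
Step 4: Exact two-sided p-value (enumerate n! = 40320 permutations of y under H0): p = 0.005506.
Step 5: alpha = 0.05. reject H0.

tau_b = 0.7857 (C=25, D=3), p = 0.005506, reject H0.


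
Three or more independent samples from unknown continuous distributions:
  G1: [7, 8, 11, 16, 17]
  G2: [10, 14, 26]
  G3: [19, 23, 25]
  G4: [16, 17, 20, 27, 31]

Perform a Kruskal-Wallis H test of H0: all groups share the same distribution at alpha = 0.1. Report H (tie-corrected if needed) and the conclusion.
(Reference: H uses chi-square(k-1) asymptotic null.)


Step 1: Combine all N = 16 observations and assign midranks.
sorted (value, group, rank): (7,G1,1), (8,G1,2), (10,G2,3), (11,G1,4), (14,G2,5), (16,G1,6.5), (16,G4,6.5), (17,G1,8.5), (17,G4,8.5), (19,G3,10), (20,G4,11), (23,G3,12), (25,G3,13), (26,G2,14), (27,G4,15), (31,G4,16)
Step 2: Sum ranks within each group.
R_1 = 22 (n_1 = 5)
R_2 = 22 (n_2 = 3)
R_3 = 35 (n_3 = 3)
R_4 = 57 (n_4 = 5)
Step 3: H = 12/(N(N+1)) * sum(R_i^2/n_i) - 3(N+1)
     = 12/(16*17) * (22^2/5 + 22^2/3 + 35^2/3 + 57^2/5) - 3*17
     = 0.044118 * 1316.27 - 51
     = 7.070588.
Step 4: Ties present; correction factor C = 1 - 12/(16^3 - 16) = 0.997059. Corrected H = 7.070588 / 0.997059 = 7.091445.
Step 5: Under H0, H ~ chi^2(3); p-value = 0.069040.
Step 6: alpha = 0.1. reject H0.

H = 7.0914, df = 3, p = 0.069040, reject H0.


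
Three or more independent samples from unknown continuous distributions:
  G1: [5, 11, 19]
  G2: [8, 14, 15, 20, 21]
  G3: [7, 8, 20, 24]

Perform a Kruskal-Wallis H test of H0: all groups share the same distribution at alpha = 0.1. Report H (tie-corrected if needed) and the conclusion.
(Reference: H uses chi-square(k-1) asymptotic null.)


Step 1: Combine all N = 12 observations and assign midranks.
sorted (value, group, rank): (5,G1,1), (7,G3,2), (8,G2,3.5), (8,G3,3.5), (11,G1,5), (14,G2,6), (15,G2,7), (19,G1,8), (20,G2,9.5), (20,G3,9.5), (21,G2,11), (24,G3,12)
Step 2: Sum ranks within each group.
R_1 = 14 (n_1 = 3)
R_2 = 37 (n_2 = 5)
R_3 = 27 (n_3 = 4)
Step 3: H = 12/(N(N+1)) * sum(R_i^2/n_i) - 3(N+1)
     = 12/(12*13) * (14^2/3 + 37^2/5 + 27^2/4) - 3*13
     = 0.076923 * 521.383 - 39
     = 1.106410.
Step 4: Ties present; correction factor C = 1 - 12/(12^3 - 12) = 0.993007. Corrected H = 1.106410 / 0.993007 = 1.114202.
Step 5: Under H0, H ~ chi^2(2); p-value = 0.572867.
Step 6: alpha = 0.1. fail to reject H0.

H = 1.1142, df = 2, p = 0.572867, fail to reject H0.


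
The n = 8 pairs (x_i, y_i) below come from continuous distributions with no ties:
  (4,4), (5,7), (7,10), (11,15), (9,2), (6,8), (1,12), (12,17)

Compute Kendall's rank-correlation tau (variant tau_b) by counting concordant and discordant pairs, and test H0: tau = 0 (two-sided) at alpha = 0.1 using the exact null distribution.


Step 1: Enumerate the 28 unordered pairs (i,j) with i<j and classify each by sign(x_j-x_i) * sign(y_j-y_i).
  (1,2):dx=+1,dy=+3->C; (1,3):dx=+3,dy=+6->C; (1,4):dx=+7,dy=+11->C; (1,5):dx=+5,dy=-2->D
  (1,6):dx=+2,dy=+4->C; (1,7):dx=-3,dy=+8->D; (1,8):dx=+8,dy=+13->C; (2,3):dx=+2,dy=+3->C
  (2,4):dx=+6,dy=+8->C; (2,5):dx=+4,dy=-5->D; (2,6):dx=+1,dy=+1->C; (2,7):dx=-4,dy=+5->D
  (2,8):dx=+7,dy=+10->C; (3,4):dx=+4,dy=+5->C; (3,5):dx=+2,dy=-8->D; (3,6):dx=-1,dy=-2->C
  (3,7):dx=-6,dy=+2->D; (3,8):dx=+5,dy=+7->C; (4,5):dx=-2,dy=-13->C; (4,6):dx=-5,dy=-7->C
  (4,7):dx=-10,dy=-3->C; (4,8):dx=+1,dy=+2->C; (5,6):dx=-3,dy=+6->D; (5,7):dx=-8,dy=+10->D
  (5,8):dx=+3,dy=+15->C; (6,7):dx=-5,dy=+4->D; (6,8):dx=+6,dy=+9->C; (7,8):dx=+11,dy=+5->C
Step 2: C = 19, D = 9, total pairs = 28.
Step 3: tau = (C - D)/(n(n-1)/2) = (19 - 9)/28 = 0.357143.
Step 4: Exact two-sided p-value (enumerate n! = 40320 permutations of y under H0): p = 0.275099.
Step 5: alpha = 0.1. fail to reject H0.

tau_b = 0.3571 (C=19, D=9), p = 0.275099, fail to reject H0.


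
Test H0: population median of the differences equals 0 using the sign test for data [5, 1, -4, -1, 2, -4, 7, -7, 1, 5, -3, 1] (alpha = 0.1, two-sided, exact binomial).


Step 1: Discard zero differences. Original n = 12; n_eff = number of nonzero differences = 12.
Nonzero differences (with sign): +5, +1, -4, -1, +2, -4, +7, -7, +1, +5, -3, +1
Step 2: Count signs: positive = 7, negative = 5.
Step 3: Under H0: P(positive) = 0.5, so the number of positives S ~ Bin(12, 0.5).
Step 4: Two-sided exact p-value = sum of Bin(12,0.5) probabilities at or below the observed probability = 0.774414.
Step 5: alpha = 0.1. fail to reject H0.

n_eff = 12, pos = 7, neg = 5, p = 0.774414, fail to reject H0.


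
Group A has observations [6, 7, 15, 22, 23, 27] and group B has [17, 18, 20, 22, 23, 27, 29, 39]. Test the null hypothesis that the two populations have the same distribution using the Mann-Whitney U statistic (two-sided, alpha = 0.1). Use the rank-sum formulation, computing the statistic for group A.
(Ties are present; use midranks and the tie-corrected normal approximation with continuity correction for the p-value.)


Step 1: Combine and sort all 14 observations; assign midranks.
sorted (value, group): (6,X), (7,X), (15,X), (17,Y), (18,Y), (20,Y), (22,X), (22,Y), (23,X), (23,Y), (27,X), (27,Y), (29,Y), (39,Y)
ranks: 6->1, 7->2, 15->3, 17->4, 18->5, 20->6, 22->7.5, 22->7.5, 23->9.5, 23->9.5, 27->11.5, 27->11.5, 29->13, 39->14
Step 2: Rank sum for X: R1 = 1 + 2 + 3 + 7.5 + 9.5 + 11.5 = 34.5.
Step 3: U_X = R1 - n1(n1+1)/2 = 34.5 - 6*7/2 = 34.5 - 21 = 13.5.
       U_Y = n1*n2 - U_X = 48 - 13.5 = 34.5.
Step 4: Ties are present, so use the tie-corrected normal approximation (with continuity correction) for the p-value.
Step 5: p-value = 0.195227; compare to alpha = 0.1. fail to reject H0.

U_X = 13.5, p = 0.195227, fail to reject H0 at alpha = 0.1.


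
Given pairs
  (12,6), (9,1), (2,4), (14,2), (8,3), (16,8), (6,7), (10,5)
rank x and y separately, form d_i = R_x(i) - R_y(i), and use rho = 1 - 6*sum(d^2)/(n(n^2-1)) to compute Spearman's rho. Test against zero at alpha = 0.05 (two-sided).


Step 1: Rank x and y separately (midranks; no ties here).
rank(x): 12->6, 9->4, 2->1, 14->7, 8->3, 16->8, 6->2, 10->5
rank(y): 6->6, 1->1, 4->4, 2->2, 3->3, 8->8, 7->7, 5->5
Step 2: d_i = R_x(i) - R_y(i); compute d_i^2.
  (6-6)^2=0, (4-1)^2=9, (1-4)^2=9, (7-2)^2=25, (3-3)^2=0, (8-8)^2=0, (2-7)^2=25, (5-5)^2=0
sum(d^2) = 68.
Step 3: rho = 1 - 6*68 / (8*(8^2 - 1)) = 1 - 408/504 = 0.190476.
Step 4: Under H0, t = rho * sqrt((n-2)/(1-rho^2)) = 0.4753 ~ t(6).
Step 5: Two-sided p-value from the t-distribution with 6 df = 0.651401.
Step 6: alpha = 0.05. fail to reject H0.

rho = 0.1905, p = 0.651401, fail to reject H0 at alpha = 0.05.


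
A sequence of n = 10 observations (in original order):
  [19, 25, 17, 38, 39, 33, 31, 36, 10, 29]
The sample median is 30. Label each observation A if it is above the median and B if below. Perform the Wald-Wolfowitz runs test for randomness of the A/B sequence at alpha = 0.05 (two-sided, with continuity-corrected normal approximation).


Step 1: Compute median = 30; label A = above, B = below.
Labels in order: BBBAAAAABB  (n_A = 5, n_B = 5)
Step 2: Count runs R = 3.
Step 3: Under H0 (random ordering), E[R] = 2*n_A*n_B/(n_A+n_B) + 1 = 2*5*5/10 + 1 = 6.0000.
        Var[R] = 2*n_A*n_B*(2*n_A*n_B - n_A - n_B) / ((n_A+n_B)^2 * (n_A+n_B-1)) = 2000/900 = 2.2222.
        SD[R] = 1.4907.
Step 4: Continuity-corrected z = (R + 0.5 - E[R]) / SD[R] = (3 + 0.5 - 6.0000) / 1.4907 = -1.6771.
Step 5: Two-sided p-value via normal approximation = 2*(1 - Phi(|z|)) = 0.093533.
Step 6: alpha = 0.05. fail to reject H0.

R = 3, z = -1.6771, p = 0.093533, fail to reject H0.


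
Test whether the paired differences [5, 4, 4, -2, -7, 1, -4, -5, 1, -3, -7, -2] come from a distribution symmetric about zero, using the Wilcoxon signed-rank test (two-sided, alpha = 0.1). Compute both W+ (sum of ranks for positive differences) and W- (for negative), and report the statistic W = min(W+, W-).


Step 1: Drop any zero differences (none here) and take |d_i|.
|d| = [5, 4, 4, 2, 7, 1, 4, 5, 1, 3, 7, 2]
Step 2: Midrank |d_i| (ties get averaged ranks).
ranks: |5|->9.5, |4|->7, |4|->7, |2|->3.5, |7|->11.5, |1|->1.5, |4|->7, |5|->9.5, |1|->1.5, |3|->5, |7|->11.5, |2|->3.5
Step 3: Attach original signs; sum ranks with positive sign and with negative sign.
W+ = 9.5 + 7 + 7 + 1.5 + 1.5 = 26.5
W- = 3.5 + 11.5 + 7 + 9.5 + 5 + 11.5 + 3.5 = 51.5
(Check: W+ + W- = 78 should equal n(n+1)/2 = 78.)
Step 4: Test statistic W = min(W+, W-) = 26.5.
Step 5: Ties in |d|, so use the tie-corrected normal approximation.
        E[W] = n(n+1)/4 = 12*13/4 = 39.
        Tie groups: |d|=1 (t=2), |d|=2 (t=2), |d|=4 (t=3), |d|=5 (t=2), |d|=7 (t=2); sum(t^3 - t) = 48.
        Var[W] = n(n+1)(2n+1)/24 - sum(t^3-t)/48 = 3900/24 - 48/48 = 161.5.
        z = (W - E[W]) / sqrt(Var[W]) = (26.5 - 39) / 12.7083 = -0.9836.
        Two-sided p = 2*Phi(z) = 0.325306.
Step 6: alpha = 0.1. fail to reject H0.

W+ = 26.5, W- = 51.5, W = min = 26.5, p = 0.325306, fail to reject H0.


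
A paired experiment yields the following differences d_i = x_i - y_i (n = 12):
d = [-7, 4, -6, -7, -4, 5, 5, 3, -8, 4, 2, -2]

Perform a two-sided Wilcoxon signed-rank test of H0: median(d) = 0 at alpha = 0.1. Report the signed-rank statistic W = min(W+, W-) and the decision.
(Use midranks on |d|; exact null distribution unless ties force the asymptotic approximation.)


Step 1: Drop any zero differences (none here) and take |d_i|.
|d| = [7, 4, 6, 7, 4, 5, 5, 3, 8, 4, 2, 2]
Step 2: Midrank |d_i| (ties get averaged ranks).
ranks: |7|->10.5, |4|->5, |6|->9, |7|->10.5, |4|->5, |5|->7.5, |5|->7.5, |3|->3, |8|->12, |4|->5, |2|->1.5, |2|->1.5
Step 3: Attach original signs; sum ranks with positive sign and with negative sign.
W+ = 5 + 7.5 + 7.5 + 3 + 5 + 1.5 = 29.5
W- = 10.5 + 9 + 10.5 + 5 + 12 + 1.5 = 48.5
(Check: W+ + W- = 78 should equal n(n+1)/2 = 78.)
Step 4: Test statistic W = min(W+, W-) = 29.5.
Step 5: Ties in |d|, so use the tie-corrected normal approximation.
        E[W] = n(n+1)/4 = 12*13/4 = 39.
        Tie groups: |d|=2 (t=2), |d|=4 (t=3), |d|=5 (t=2), |d|=7 (t=2); sum(t^3 - t) = 42.
        Var[W] = n(n+1)(2n+1)/24 - sum(t^3-t)/48 = 3900/24 - 42/48 = 161.625.
        z = (W - E[W]) / sqrt(Var[W]) = (29.5 - 39) / 12.7132 = -0.7473.
        Two-sided p = 2*Phi(z) = 0.454909.
Step 6: alpha = 0.1. fail to reject H0.

W+ = 29.5, W- = 48.5, W = min = 29.5, p = 0.454909, fail to reject H0.


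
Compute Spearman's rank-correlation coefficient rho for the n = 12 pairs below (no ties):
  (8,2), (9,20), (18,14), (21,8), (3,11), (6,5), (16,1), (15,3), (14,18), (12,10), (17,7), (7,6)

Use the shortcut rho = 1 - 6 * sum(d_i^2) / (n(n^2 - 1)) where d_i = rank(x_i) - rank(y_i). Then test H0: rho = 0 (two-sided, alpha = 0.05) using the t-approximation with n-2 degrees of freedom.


Step 1: Rank x and y separately (midranks; no ties here).
rank(x): 8->4, 9->5, 18->11, 21->12, 3->1, 6->2, 16->9, 15->8, 14->7, 12->6, 17->10, 7->3
rank(y): 2->2, 20->12, 14->10, 8->7, 11->9, 5->4, 1->1, 3->3, 18->11, 10->8, 7->6, 6->5
Step 2: d_i = R_x(i) - R_y(i); compute d_i^2.
  (4-2)^2=4, (5-12)^2=49, (11-10)^2=1, (12-7)^2=25, (1-9)^2=64, (2-4)^2=4, (9-1)^2=64, (8-3)^2=25, (7-11)^2=16, (6-8)^2=4, (10-6)^2=16, (3-5)^2=4
sum(d^2) = 276.
Step 3: rho = 1 - 6*276 / (12*(12^2 - 1)) = 1 - 1656/1716 = 0.034965.
Step 4: Under H0, t = rho * sqrt((n-2)/(1-rho^2)) = 0.1106 ~ t(10).
Step 5: Two-sided p-value from the t-distribution with 10 df = 0.914093.
Step 6: alpha = 0.05. fail to reject H0.

rho = 0.0350, p = 0.914093, fail to reject H0 at alpha = 0.05.
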